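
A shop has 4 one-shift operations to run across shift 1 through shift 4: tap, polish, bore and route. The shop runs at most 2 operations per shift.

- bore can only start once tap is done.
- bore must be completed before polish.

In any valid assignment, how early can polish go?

Precedence pushes polish to at least shift 3.
polish at shift 3 is achievable: tap=shift 1; bore=shift 2; polish=shift 3; route=shift 1.

shift 3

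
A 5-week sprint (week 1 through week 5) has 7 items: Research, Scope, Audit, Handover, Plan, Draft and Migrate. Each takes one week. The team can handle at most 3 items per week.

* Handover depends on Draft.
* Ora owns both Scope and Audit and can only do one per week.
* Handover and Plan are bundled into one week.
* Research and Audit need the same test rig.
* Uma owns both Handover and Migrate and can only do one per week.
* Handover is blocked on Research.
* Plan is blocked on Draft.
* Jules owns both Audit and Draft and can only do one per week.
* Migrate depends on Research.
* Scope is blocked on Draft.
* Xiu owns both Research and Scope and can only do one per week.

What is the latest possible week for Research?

Downstream work caps Research at week 4.
Research at week 3 is achievable: Handover in week 4; Draft in week 1; Research in week 3; Scope in week 2; Audit in week 4; Migrate in week 5; Plan in week 4.
Nothing later works — the conflict and capacity constraints rule out every week after week 3.

week 3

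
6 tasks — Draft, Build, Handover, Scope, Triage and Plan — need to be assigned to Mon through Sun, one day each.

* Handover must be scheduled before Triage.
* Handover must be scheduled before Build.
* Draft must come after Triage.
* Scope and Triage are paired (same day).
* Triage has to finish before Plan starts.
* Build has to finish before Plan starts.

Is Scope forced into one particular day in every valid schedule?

No

Scope can be Tue (e.g. Triage -> Tue, Scope -> Tue, Draft -> Wed, Plan -> Wed, Build -> Tue, Handover -> Mon) or Wed (e.g. Triage -> Wed, Scope -> Wed, Build -> Tue, Plan -> Thu, Handover -> Mon, Draft -> Thu).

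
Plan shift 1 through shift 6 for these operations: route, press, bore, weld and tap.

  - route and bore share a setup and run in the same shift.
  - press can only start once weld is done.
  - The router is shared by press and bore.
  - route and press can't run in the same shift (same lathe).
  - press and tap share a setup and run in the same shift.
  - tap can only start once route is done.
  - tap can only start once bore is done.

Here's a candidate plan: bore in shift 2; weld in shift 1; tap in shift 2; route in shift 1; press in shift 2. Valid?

No — it violates: The router is shared by press and bore

press and tap share a setup and run in the same shift — holds.
tap can only start once bore is done — violated.
press can only start once weld is done — holds.
route and bore share a setup and run in the same shift — violated.
tap can only start once route is done — holds.
The router is shared by press and bore — violated.
route and press can't run in the same shift (same lathe) — holds.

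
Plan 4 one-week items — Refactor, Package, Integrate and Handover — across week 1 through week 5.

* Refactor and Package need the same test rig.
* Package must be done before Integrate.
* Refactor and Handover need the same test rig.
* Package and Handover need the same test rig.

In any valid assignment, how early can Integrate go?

week 2

Precedence pushes Integrate to at least week 2.
Integrate at week 2 is achievable: Integrate=week 2, Refactor=week 2, Handover=week 3, Package=week 1.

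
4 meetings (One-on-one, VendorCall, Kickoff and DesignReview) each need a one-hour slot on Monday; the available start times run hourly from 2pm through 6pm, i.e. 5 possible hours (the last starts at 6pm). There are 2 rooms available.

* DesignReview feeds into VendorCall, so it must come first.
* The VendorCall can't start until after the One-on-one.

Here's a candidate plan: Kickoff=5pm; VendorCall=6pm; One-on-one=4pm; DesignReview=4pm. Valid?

There are 2 rooms available — holds.
The VendorCall can't start until after the One-on-one — holds.
DesignReview feeds into VendorCall, so it must come first — holds.

Yes, all constraints hold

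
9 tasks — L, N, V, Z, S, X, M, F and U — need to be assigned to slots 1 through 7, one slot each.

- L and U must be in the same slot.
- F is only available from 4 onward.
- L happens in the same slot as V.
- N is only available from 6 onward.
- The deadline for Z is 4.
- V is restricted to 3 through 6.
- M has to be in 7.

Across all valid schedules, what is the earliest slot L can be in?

L must be in the same slot as V, which can't be before 3, so L is at least 3; L must be in the same slot as V, which can't be after 6, so L is at most 6.
L at 3 is achievable: S -> 1, X -> 1, L -> 3, Z -> 1, N -> 6, M -> 7, V -> 3, F -> 4, U -> 3.

3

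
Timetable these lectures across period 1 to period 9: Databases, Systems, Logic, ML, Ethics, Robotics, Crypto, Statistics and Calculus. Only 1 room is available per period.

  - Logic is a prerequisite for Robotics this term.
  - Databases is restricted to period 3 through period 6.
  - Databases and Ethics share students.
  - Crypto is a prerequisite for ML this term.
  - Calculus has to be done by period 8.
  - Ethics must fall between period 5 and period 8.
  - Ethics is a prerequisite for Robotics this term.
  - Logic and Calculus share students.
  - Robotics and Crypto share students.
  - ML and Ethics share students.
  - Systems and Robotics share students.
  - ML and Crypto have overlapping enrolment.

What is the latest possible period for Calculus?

Calculus's own window allows nothing later than period 8.
Calculus at period 8 is achievable: Calculus in period 8, Ethics in period 5, ML in period 4, Logic in period 1, Statistics in period 9, Systems in period 7, Robotics in period 6, Databases in period 3, Crypto in period 2.

period 8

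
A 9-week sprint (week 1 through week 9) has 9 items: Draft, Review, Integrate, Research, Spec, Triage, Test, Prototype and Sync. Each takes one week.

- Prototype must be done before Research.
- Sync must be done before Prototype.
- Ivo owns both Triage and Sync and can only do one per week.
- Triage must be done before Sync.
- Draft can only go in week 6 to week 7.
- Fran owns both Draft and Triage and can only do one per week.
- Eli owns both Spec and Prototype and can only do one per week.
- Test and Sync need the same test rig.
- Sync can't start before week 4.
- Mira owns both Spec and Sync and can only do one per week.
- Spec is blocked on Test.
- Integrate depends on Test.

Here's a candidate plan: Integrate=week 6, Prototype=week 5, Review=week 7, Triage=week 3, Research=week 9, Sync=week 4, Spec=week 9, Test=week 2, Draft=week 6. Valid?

Yes

Eli owns both Spec and Prototype and can only do one per week — holds.
Fran owns both Draft and Triage and can only do one per week — holds.
Test and Sync need the same test rig — holds.
Mira owns both Spec and Sync and can only do one per week — holds.
Spec is blocked on Test — holds.
Sync can't start before week 4 — holds.
Ivo owns both Triage and Sync and can only do one per week — holds.
Prototype must be done before Research — holds.
Integrate depends on Test — holds.
Sync must be done before Prototype — holds.
Triage must be done before Sync — holds.
Draft can only go in week 6 to week 7 — holds.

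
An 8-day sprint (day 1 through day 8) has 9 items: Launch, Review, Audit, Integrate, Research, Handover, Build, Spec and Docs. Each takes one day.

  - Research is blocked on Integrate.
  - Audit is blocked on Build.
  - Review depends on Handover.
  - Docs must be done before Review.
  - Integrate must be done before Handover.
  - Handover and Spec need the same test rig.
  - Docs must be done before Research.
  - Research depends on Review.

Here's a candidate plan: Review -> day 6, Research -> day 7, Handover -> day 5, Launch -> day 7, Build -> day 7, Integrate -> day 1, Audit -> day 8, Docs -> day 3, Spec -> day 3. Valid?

Handover and Spec need the same test rig — holds.
Docs must be done before Research — holds.
Audit is blocked on Build — holds.
Research depends on Review — holds.
Integrate must be done before Handover — holds.
Research is blocked on Integrate — holds.
Docs must be done before Review — holds.
Review depends on Handover — holds.

Yes, all constraints hold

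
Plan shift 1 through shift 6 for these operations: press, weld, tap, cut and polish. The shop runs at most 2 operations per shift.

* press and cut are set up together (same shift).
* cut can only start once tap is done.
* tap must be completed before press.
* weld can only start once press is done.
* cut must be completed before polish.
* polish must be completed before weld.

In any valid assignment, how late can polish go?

Precedence pushes polish to at least shift 3; downstream work caps polish at shift 5.
polish at shift 5 is achievable: polish -> shift 5; cut -> shift 2; press -> shift 2; tap -> shift 1; weld -> shift 6.

shift 5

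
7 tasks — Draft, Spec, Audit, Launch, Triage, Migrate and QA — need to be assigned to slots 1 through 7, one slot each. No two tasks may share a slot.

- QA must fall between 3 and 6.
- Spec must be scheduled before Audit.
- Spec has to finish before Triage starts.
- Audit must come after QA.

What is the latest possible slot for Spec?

5

Downstream work caps Spec at 6.
Spec at 5 is achievable: Audit=6; Triage=7; Launch=2; Migrate=4; QA=3; Draft=1; Spec=5.
Nothing later works — the capacity limit rule out every slot after 5.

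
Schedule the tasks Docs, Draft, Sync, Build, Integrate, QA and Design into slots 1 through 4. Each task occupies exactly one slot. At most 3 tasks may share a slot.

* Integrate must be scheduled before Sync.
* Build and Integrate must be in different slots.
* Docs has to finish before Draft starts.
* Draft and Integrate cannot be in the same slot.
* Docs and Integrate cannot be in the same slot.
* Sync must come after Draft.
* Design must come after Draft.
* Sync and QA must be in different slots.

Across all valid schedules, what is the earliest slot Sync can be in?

Precedence pushes Sync to at least 3.
Sync at 4 is achievable: Integrate -> 3, Sync -> 4, Design -> 3, Draft -> 2, QA -> 1, Docs -> 1, Build -> 1.
Nothing earlier works — the conflict and capacity constraints rule out every slot before 4.

4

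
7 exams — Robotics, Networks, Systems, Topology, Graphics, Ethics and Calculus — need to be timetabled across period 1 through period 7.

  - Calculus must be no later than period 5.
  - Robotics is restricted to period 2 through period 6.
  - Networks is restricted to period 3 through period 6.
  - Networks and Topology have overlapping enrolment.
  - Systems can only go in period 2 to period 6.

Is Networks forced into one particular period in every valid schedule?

No

Networks can be period 3 (e.g. Calculus -> period 1, Networks -> period 3, Robotics -> period 2, Systems -> period 2, Graphics -> period 1, Topology -> period 1, Ethics -> period 1) or period 4 (e.g. Robotics=period 2; Systems=period 2; Networks=period 4; Ethics=period 1; Graphics=period 1; Calculus=period 1; Topology=period 1).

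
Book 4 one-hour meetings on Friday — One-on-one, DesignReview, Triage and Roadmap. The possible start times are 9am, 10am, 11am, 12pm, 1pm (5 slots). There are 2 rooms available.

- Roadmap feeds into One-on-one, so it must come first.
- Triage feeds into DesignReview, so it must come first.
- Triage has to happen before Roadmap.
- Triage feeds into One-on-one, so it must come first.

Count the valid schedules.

Splitting on One-on-one: it can be 11am (4), 12pm (11), 1pm (20). Listing each branch's schedules as (DesignReview, Triage, Roadmap):
One-on-one=11am: (10am,9am,10am) (11am,9am,10am) (12pm,9am,10am) (1pm,9am,10am) — 4.
One-on-one=12pm: (10am,9am,10am) (10am,9am,11am) (11am,9am,10am) (11am,9am,11am) (11am,10am,11am) (12pm,9am,10am) (12pm,9am,11am) (12pm,10am,11am) (1pm,9am,10am) (1pm,9am,11am) (1pm,10am,11am) — 11.
One-on-one=1pm: (10am,9am,10am) (10am,9am,11am) (10am,9am,12pm) (11am,9am,10am) (11am,9am,11am) (11am,9am,12pm) (11am,10am,11am) (11am,10am,12pm) (12pm,9am,10am) (12pm,9am,11am) (12pm,9am,12pm) (12pm,10am,11am) (12pm,10am,12pm) (12pm,11am,12pm) (1pm,9am,10am) (1pm,9am,11am) (1pm,9am,12pm) (1pm,10am,11am) (1pm,10am,12pm) (1pm,11am,12pm) — 20.
Summing: 4 + 11 + 20 = 35.

35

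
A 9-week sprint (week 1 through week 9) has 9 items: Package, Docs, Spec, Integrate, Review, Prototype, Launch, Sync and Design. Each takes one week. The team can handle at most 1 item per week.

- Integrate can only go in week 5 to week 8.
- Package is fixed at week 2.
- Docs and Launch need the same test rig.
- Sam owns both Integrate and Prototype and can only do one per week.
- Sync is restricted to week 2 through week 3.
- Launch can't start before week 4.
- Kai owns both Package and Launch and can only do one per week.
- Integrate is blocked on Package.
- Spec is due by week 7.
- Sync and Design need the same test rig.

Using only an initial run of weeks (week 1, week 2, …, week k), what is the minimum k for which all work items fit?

The precedence chain requires at least 2 distinct weeks.
With at most 1 per week and 9 work items, at least 9 weeks are needed.
Integrate can't be placed before week 5, so the schedule must run through at least week 5.
9 works (last occupied week: week 9): for example Review=week 7, Launch=week 4, Integrate=week 5, Spec=week 1, Sync=week 3, Docs=week 6, Design=week 9, Prototype=week 8, Package=week 2.

9 weeks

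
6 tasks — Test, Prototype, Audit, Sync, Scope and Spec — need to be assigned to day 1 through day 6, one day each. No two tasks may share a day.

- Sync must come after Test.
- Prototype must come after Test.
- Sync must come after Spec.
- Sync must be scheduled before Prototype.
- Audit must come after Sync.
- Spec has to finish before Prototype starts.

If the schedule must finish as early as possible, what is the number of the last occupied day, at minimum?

6

The precedence chain requires at least 3 distinct days.
With at most 1 per day and 6 tasks, at least 6 days are needed.
6 works (last occupied day: day 6): for example Audit in day 5, Spec in day 2, Test in day 1, Prototype in day 4, Sync in day 3, Scope in day 6.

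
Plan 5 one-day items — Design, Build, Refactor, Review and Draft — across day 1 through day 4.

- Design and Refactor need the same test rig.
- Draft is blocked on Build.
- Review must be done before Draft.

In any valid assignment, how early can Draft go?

day 2

Precedence pushes Draft to at least day 2.
Draft at day 2 is achievable: Review -> day 1, Refactor -> day 2, Build -> day 1, Draft -> day 2, Design -> day 1.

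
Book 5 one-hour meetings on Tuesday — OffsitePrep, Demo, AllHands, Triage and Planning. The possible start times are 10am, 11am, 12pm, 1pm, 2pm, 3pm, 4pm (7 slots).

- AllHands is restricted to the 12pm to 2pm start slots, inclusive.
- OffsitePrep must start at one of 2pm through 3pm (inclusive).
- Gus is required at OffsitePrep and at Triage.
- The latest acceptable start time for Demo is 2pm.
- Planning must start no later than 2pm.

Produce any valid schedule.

Planning=10am; Triage=10am; Demo=10am; AllHands=12pm; OffsitePrep=2pm

Checking: OffsitePrep(2pm) != Triage(10am); OffsitePrep=2pm in [2pm,3pm]; AllHands=12pm in [12pm,2pm]; Planning=10am in [10am,2pm]; Demo=10am in [10am,2pm].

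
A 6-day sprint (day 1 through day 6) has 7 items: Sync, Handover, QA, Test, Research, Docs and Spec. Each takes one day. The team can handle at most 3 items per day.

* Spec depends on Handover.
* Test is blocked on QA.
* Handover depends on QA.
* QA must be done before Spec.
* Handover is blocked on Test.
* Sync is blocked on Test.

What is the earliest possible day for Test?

day 2

Precedence pushes Test to at least day 2; downstream work caps Test at day 4.
Test at day 2 is achievable: Test=day 2; Research=day 1; Docs=day 1; QA=day 1; Spec=day 4; Handover=day 3; Sync=day 3.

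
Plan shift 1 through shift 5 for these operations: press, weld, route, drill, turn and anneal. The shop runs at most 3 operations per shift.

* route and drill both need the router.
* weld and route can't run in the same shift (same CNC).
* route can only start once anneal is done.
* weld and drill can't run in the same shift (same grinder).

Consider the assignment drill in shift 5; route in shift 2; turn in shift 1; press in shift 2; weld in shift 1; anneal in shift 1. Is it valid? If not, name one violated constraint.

Yes

weld and route can't run in the same shift (same CNC) — holds.
route and drill both need the router — holds.
The shop runs at most 3 operations per shift — holds.
weld and drill can't run in the same shift (same grinder) — holds.
route can only start once anneal is done — holds.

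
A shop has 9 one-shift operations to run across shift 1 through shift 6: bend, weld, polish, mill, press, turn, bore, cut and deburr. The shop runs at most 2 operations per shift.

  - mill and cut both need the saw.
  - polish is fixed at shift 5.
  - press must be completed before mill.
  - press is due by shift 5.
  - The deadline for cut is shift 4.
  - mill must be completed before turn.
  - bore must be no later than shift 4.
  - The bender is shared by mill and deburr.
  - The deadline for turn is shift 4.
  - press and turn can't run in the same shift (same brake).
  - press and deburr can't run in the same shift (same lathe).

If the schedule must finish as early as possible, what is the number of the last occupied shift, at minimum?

The precedence chain requires at least 3 distinct shifts.
With at most 2 per shift and 9 operations, at least 5 shifts are needed.
polish can't be placed before shift 5, so the schedule must run through at least shift 5.
5 works (last occupied shift: shift 5): for example polish -> shift 5; press -> shift 1; turn -> shift 3; bend -> shift 2; mill -> shift 2; cut -> shift 3; weld -> shift 4; deburr -> shift 4; bore -> shift 1.

shift 5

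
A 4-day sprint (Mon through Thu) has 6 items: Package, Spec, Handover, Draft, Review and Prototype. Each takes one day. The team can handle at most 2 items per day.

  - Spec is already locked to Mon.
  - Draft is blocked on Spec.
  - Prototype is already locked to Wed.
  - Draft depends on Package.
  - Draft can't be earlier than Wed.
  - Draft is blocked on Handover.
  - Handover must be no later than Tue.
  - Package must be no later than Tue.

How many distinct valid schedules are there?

Splitting on Package: it can be Mon (5), Tue (10). Listing each branch's schedules as (Spec, Handover, Draft, Review, Prototype):
Package=Mon: (Mon,Tue,Wed,Tue,Wed) (Mon,Tue,Wed,Thu,Wed) (Mon,Tue,Thu,Tue,Wed) (Mon,Tue,Thu,Wed,Wed) (Mon,Tue,Thu,Thu,Wed) — 5.
Package=Tue: (Mon,Mon,Wed,Tue,Wed) (Mon,Mon,Wed,Thu,Wed) (Mon,Mon,Thu,Tue,Wed) (Mon,Mon,Thu,Wed,Wed) (Mon,Mon,Thu,Thu,Wed) (Mon,Tue,Wed,Mon,Wed) (Mon,Tue,Wed,Thu,Wed) (Mon,Tue,Thu,Mon,Wed) (Mon,Tue,Thu,Wed,Wed) (Mon,Tue,Thu,Thu,Wed) — 10.
Summing: 5 + 10 = 15.

15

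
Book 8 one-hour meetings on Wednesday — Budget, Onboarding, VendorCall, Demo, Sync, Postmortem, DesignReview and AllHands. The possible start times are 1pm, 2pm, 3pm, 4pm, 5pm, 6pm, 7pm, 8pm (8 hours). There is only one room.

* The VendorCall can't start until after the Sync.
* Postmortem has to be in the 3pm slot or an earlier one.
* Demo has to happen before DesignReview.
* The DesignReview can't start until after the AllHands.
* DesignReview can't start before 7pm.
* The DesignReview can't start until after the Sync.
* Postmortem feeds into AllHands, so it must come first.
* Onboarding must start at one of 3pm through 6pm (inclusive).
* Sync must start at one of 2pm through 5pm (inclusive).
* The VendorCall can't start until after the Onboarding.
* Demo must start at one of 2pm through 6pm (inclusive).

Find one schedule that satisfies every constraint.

Budget=8pm; Onboarding=3pm; Demo=4pm; AllHands=6pm; VendorCall=5pm; DesignReview=7pm; Postmortem=1pm; Sync=2pm

Checking: AllHands(6pm) before DesignReview(7pm); Sync(2pm) before VendorCall(5pm); Demo(4pm) before DesignReview(7pm); Sync(2pm) before DesignReview(7pm); Postmortem(1pm) before AllHands(6pm); Onboarding(3pm) before VendorCall(5pm); Postmortem=1pm in [1pm,3pm]; Sync=2pm in [2pm,5pm]; DesignReview=7pm in [7pm,8pm]; Demo=4pm in [2pm,6pm]; Onboarding=3pm in [3pm,6pm]; max 1 per hour (cap 1).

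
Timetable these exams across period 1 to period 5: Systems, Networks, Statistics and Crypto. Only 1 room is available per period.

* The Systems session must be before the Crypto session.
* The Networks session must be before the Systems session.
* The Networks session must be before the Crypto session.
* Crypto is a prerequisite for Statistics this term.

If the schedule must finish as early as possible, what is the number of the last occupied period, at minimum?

The precedence chain requires at least 4 distinct periods.
With at most 1 per period and 4 exams, at least 4 periods are needed.
4 works (last occupied period: period 4): for example Statistics=period 4; Systems=period 2; Networks=period 1; Crypto=period 3.

4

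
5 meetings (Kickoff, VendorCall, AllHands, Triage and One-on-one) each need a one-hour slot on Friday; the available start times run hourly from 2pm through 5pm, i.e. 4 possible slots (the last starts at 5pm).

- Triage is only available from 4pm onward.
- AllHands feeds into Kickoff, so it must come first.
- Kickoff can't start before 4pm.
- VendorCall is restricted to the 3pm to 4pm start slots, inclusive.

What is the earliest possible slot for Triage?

Triage is available from 4pm.
Triage at 4pm is achievable: VendorCall in 3pm; Kickoff in 4pm; AllHands in 2pm; One-on-one in 2pm; Triage in 4pm.

4pm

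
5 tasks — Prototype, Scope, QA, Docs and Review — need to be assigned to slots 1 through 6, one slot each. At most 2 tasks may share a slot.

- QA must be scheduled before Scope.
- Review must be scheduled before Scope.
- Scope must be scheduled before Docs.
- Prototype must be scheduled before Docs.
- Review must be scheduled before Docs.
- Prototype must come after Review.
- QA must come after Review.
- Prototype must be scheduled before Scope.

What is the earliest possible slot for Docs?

4

Precedence pushes Docs to at least 4.
Docs at 4 is achievable: Scope in 3; Prototype in 2; Docs in 4; Review in 1; QA in 2.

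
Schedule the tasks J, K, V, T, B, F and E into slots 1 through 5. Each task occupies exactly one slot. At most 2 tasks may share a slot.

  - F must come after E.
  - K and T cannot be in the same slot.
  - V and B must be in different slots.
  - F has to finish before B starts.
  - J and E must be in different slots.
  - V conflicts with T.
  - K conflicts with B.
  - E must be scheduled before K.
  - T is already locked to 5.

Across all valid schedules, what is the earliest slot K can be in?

Precedence pushes K to at least 2.
K at 2 is achievable: E -> 1; K -> 2; F -> 2; T -> 5; V -> 1; B -> 3; J -> 3.

2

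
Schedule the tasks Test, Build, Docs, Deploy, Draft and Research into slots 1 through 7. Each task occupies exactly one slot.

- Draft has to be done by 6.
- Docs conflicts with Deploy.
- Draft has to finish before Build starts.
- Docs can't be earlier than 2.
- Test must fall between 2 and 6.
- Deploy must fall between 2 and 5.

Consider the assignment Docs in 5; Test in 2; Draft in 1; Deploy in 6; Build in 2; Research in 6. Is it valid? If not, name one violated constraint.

No — it violates: Deploy must fall between 2 and 5

Docs conflicts with Deploy — holds.
Docs can't be earlier than 2 — holds.
Test must fall between 2 and 6 — holds.
Deploy must fall between 2 and 5 — violated.
Draft has to finish before Build starts — holds.
Draft has to be done by 6 — holds.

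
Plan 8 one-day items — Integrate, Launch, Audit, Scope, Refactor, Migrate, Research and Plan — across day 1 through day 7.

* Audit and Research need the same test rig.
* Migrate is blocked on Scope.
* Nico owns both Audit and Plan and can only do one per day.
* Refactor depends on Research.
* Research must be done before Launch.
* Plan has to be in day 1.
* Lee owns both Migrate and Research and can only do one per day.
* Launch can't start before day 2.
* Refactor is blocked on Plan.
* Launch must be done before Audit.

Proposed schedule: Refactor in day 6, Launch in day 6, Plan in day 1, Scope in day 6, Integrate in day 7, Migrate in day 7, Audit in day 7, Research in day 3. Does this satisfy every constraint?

Yes

Launch must be done before Audit — holds.
Nico owns both Audit and Plan and can only do one per day — holds.
Research must be done before Launch — holds.
Audit and Research need the same test rig — holds.
Launch can't start before day 2 — holds.
Plan has to be in day 1 — holds.
Migrate is blocked on Scope — holds.
Refactor depends on Research — holds.
Refactor is blocked on Plan — holds.
Lee owns both Migrate and Research and can only do one per day — holds.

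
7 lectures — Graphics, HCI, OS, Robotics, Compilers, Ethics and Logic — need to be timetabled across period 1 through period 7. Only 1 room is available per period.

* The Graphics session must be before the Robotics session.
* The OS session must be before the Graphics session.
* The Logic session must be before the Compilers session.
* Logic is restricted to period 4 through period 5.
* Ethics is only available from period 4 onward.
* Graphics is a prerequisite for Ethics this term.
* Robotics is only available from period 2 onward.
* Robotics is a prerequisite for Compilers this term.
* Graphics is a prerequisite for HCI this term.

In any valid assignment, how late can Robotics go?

period 6

Robotics is available from period 2; precedence pushes Robotics to at least period 3; downstream work caps Robotics at period 6.
Robotics at period 6 is achievable: Ethics=period 5; Robotics=period 6; OS=period 1; Compilers=period 7; Logic=period 4; HCI=period 3; Graphics=period 2.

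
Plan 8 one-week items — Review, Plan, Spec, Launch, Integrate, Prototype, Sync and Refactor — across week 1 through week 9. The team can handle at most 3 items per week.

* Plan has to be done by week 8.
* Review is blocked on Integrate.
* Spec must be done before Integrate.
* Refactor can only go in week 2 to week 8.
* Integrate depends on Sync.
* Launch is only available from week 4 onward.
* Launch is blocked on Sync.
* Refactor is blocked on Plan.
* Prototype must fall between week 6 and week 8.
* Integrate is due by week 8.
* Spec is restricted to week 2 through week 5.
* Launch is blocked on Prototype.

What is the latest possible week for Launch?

Launch is available from week 4; precedence pushes Launch to at least week 7.
Launch at week 9 is achievable: Refactor -> week 2; Launch -> week 9; Spec -> week 2; Prototype -> week 6; Review -> week 4; Plan -> week 1; Integrate -> week 3; Sync -> week 1.

week 9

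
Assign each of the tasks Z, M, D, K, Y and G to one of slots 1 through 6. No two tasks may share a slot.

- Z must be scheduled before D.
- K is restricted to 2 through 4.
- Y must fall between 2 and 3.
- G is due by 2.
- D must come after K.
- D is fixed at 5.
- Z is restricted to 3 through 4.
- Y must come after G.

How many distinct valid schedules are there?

3

Enumerating: M in 6, K in 4, D in 5, Y in 2, Z in 3, G in 1 | D in 5, Y in 2, Z in 4, G in 1, M in 6, K in 3 | Y -> 3, K -> 2, G -> 1, D -> 5, Z -> 4, M -> 6.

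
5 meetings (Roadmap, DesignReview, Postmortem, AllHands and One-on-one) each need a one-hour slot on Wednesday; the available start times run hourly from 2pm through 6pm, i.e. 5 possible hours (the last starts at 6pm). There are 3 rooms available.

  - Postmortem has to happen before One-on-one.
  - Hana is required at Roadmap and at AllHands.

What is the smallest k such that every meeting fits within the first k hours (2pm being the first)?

The precedence chain requires at least 2 distinct hours.
With at most 3 per hour and 5 meetings, at least 2 hours are needed.
2 works (last occupied hour: 3pm): for example AllHands=3pm; DesignReview=2pm; Roadmap=2pm; Postmortem=2pm; One-on-one=3pm.

2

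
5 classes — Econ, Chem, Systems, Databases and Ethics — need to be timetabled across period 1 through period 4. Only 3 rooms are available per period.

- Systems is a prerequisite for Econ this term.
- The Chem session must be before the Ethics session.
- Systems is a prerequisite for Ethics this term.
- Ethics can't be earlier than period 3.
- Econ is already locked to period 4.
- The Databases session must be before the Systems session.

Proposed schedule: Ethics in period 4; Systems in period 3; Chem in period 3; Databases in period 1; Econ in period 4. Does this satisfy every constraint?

Valid

Econ is already locked to period 4 — holds.
Only 3 rooms are available per period — holds.
The Databases session must be before the Systems session — holds.
Systems is a prerequisite for Ethics this term — holds.
Ethics can't be earlier than period 3 — holds.
The Chem session must be before the Ethics session — holds.
Systems is a prerequisite for Econ this term — holds.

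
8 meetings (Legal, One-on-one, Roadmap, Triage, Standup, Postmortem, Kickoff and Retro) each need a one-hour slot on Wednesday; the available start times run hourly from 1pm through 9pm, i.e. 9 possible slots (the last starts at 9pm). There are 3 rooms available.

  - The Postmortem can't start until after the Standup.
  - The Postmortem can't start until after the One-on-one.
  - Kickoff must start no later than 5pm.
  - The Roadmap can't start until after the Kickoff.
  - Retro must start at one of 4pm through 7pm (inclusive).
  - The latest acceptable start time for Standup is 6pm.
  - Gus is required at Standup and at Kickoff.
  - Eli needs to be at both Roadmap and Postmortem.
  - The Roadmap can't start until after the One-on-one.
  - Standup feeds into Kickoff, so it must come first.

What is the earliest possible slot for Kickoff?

2pm

Precedence pushes Kickoff to at least 2pm; Kickoff's own window allows nothing later than 5pm.
Kickoff at 2pm is achievable: Postmortem=2pm, Kickoff=2pm, Retro=4pm, One-on-one=1pm, Legal=1pm, Standup=1pm, Triage=2pm, Roadmap=3pm.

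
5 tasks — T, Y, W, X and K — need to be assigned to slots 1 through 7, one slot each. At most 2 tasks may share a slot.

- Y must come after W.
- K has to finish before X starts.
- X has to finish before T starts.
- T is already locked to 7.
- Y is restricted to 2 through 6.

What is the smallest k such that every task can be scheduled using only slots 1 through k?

The precedence chain requires at least 3 distinct slots.
With at most 2 per slot and 5 tasks, at least 3 slots are needed.
T can't be placed before 7, so the schedule must run through at least slot 7.
7 works (last occupied slot: 7): for example X in 2, Y in 2, W in 1, T in 7, K in 1.

7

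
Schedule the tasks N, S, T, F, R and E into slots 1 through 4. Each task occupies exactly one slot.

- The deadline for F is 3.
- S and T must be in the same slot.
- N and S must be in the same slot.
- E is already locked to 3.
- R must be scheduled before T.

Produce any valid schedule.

N=2, E=3, F=1, R=1, T=2, S=2

Checking: R(1) before T(2); N = S = 2; S = T = 2; F=1 in [1,3]; E=3 in [3,3].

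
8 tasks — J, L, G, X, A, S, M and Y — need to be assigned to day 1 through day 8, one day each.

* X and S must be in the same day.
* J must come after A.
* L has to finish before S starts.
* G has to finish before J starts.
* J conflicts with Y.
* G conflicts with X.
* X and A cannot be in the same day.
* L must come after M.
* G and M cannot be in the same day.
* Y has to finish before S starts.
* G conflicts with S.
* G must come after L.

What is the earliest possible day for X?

day 3

X must be in the same day as S, which can't be before day 3, so X is at least day 3.
X at day 3 is achievable: S in day 3, Y in day 1, X in day 3, J in day 5, G in day 4, A in day 1, M in day 1, L in day 2.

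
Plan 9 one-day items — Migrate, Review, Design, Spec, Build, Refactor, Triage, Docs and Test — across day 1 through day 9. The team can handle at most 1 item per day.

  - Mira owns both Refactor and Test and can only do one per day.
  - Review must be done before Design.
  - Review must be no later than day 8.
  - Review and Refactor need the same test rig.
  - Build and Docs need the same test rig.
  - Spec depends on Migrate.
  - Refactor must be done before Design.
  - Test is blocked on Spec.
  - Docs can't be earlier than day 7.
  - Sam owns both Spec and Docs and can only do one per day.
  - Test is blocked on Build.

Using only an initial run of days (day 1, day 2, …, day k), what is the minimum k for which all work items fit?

9 days

The precedence chain requires at least 3 distinct days.
With at most 1 per day and 9 work items, at least 9 days are needed.
Docs can't be placed before day 7, so the schedule must run through at least day 7.
9 works (last occupied day: day 9): for example Refactor in day 2; Triage in day 9; Docs in day 7; Design in day 3; Test in day 8; Spec in day 5; Review in day 1; Build in day 6; Migrate in day 4.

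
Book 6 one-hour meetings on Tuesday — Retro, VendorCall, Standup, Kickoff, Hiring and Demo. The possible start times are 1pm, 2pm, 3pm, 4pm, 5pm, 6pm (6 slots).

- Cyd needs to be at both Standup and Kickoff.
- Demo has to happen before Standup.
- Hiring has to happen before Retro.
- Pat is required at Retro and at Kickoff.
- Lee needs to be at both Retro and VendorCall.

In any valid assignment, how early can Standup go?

Precedence pushes Standup to at least 2pm.
Standup at 2pm is achievable: VendorCall -> 1pm; Kickoff -> 1pm; Retro -> 2pm; Hiring -> 1pm; Standup -> 2pm; Demo -> 1pm.

2pm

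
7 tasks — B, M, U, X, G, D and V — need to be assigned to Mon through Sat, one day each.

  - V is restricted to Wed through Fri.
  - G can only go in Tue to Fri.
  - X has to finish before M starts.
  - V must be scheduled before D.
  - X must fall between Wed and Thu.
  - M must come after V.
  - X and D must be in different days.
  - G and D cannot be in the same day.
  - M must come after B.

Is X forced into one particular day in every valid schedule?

No

X can be Wed (e.g. V in Wed, X in Wed, G in Tue, M in Thu, B in Mon, D in Thu, U in Mon) or Thu (e.g. D in Fri; V in Wed; G in Tue; B in Mon; M in Fri; X in Thu; U in Mon).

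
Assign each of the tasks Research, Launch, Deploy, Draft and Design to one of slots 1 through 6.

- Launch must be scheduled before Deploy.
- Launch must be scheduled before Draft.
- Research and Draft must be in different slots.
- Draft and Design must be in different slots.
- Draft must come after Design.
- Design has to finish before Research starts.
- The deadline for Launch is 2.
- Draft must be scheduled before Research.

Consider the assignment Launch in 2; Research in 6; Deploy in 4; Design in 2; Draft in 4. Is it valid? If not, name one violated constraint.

Valid

The deadline for Launch is 2 — holds.
Draft must come after Design — holds.
Research and Draft must be in different slots — holds.
Draft must be scheduled before Research — holds.
Launch must be scheduled before Draft — holds.
Design has to finish before Research starts — holds.
Draft and Design must be in different slots — holds.
Launch must be scheduled before Deploy — holds.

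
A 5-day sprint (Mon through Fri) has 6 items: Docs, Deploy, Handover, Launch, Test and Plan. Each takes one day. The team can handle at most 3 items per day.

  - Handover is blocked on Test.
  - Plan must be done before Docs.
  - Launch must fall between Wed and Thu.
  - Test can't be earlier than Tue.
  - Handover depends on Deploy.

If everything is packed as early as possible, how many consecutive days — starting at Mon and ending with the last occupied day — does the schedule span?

The precedence chain requires at least 2 distinct days.
With at most 3 per day and 6 work items, at least 2 days are needed.
Launch can't be placed before Wed — that is day 3 counting from Mon — so the schedule must run through at least 3 days.
3 works (last occupied day: Wed): for example Deploy -> Mon; Handover -> Wed; Docs -> Tue; Test -> Tue; Plan -> Mon; Launch -> Wed.

3 days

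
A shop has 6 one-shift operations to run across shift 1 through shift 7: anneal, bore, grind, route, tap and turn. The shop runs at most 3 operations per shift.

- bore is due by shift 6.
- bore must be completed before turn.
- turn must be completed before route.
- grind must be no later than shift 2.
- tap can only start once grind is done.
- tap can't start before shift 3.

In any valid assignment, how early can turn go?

shift 2

Precedence pushes turn to at least shift 2; downstream work caps turn at shift 6.
turn at shift 2 is achievable: tap=shift 3, anneal=shift 1, route=shift 3, bore=shift 1, grind=shift 1, turn=shift 2.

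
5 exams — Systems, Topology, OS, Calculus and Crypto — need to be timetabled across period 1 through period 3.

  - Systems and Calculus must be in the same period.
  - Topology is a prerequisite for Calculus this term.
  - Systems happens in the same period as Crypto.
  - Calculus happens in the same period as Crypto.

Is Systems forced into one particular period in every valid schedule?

Systems can be period 2 (e.g. OS=period 1, Calculus=period 2, Systems=period 2, Crypto=period 2, Topology=period 1) or period 3 (e.g. Crypto in period 3, Topology in period 1, OS in period 1, Calculus in period 3, Systems in period 3).

No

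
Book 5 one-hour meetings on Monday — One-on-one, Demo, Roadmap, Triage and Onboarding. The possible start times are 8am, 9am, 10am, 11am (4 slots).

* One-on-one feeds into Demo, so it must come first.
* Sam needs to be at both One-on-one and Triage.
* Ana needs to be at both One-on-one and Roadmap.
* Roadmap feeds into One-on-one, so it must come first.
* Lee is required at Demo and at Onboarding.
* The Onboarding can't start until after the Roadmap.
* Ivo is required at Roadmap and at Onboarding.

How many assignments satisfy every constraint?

Splitting on One-on-one: it can be 9am (12), 10am (9). Listing each branch's schedules as (Demo, Roadmap, Triage, Onboarding):
One-on-one=9am: (10am,8am,8am,9am) (10am,8am,8am,11am) (10am,8am,10am,9am) (10am,8am,10am,11am) (10am,8am,11am,9am) (10am,8am,11am,11am) (11am,8am,8am,9am) (11am,8am,8am,10am) (11am,8am,10am,9am) (11am,8am,10am,10am) (11am,8am,11am,9am) (11am,8am,11am,10am) — 12.
One-on-one=10am: (11am,8am,8am,9am) (11am,8am,8am,10am) (11am,8am,9am,9am) (11am,8am,9am,10am) (11am,8am,11am,9am) (11am,8am,11am,10am) (11am,9am,8am,10am) (11am,9am,9am,10am) (11am,9am,11am,10am) — 9.
Summing: 12 + 9 = 21.

21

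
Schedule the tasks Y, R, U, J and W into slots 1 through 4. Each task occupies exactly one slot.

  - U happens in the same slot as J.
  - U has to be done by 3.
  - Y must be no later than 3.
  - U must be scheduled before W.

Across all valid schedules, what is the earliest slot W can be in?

2

Precedence pushes W to at least 2.
W at 2 is achievable: U -> 1; J -> 1; R -> 1; Y -> 1; W -> 2.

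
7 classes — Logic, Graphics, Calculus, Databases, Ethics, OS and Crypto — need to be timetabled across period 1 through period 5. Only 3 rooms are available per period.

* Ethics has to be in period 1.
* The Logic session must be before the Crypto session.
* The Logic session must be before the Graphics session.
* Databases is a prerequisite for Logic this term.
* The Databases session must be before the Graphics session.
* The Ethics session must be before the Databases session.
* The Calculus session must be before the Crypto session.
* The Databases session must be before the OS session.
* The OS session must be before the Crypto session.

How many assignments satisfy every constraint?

34

Splitting on Logic: it can be period 3 (22), period 4 (12). Listing each branch's schedules as (Graphics, Calculus, Databases, Ethics, OS, Crypto) by period number:
Logic=period 3: (4,1,2,1,3,4) (4,1,2,1,3,5) (4,1,2,1,4,5) (4,2,2,1,3,4) (4,2,2,1,3,5) (4,2,2,1,4,5) (4,3,2,1,3,4) (4,3,2,1,3,5) (4,3,2,1,4,5) (4,4,2,1,3,5) (4,4,2,1,4,5) (5,1,2,1,3,4) (5,1,2,1,3,5) (5,1,2,1,4,5) (5,2,2,1,3,4) (5,2,2,1,3,5) (5,2,2,1,4,5) (5,3,2,1,3,4) (5,3,2,1,3,5) (5,3,2,1,4,5) (5,4,2,1,3,5) (5,4,2,1,4,5) — 22.
Logic=period 4: (5,1,2,1,3,5) (5,1,2,1,4,5) (5,1,3,1,4,5) (5,2,2,1,3,5) (5,2,2,1,4,5) (5,2,3,1,4,5) (5,3,2,1,3,5) (5,3,2,1,4,5) (5,3,3,1,4,5) (5,4,2,1,3,5) (5,4,2,1,4,5) (5,4,3,1,4,5) — 12.
Summing: 22 + 12 = 34.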